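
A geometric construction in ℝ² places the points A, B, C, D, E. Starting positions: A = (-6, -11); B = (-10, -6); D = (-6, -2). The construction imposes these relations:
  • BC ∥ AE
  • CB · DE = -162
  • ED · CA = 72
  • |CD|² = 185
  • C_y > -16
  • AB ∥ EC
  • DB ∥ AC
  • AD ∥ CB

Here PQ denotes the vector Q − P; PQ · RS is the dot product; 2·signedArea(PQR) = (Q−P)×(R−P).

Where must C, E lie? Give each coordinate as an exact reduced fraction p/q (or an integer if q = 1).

1. C_x = -10  [AD ∥ CB ∩ DB ∥ AC]
2. C_y = -15  [AD ∥ CB ∩ DB ∥ AC]
   → C = (-10, -15)
3. E_x = -6  [AB ∥ EC ∩ BC ∥ AE]
4. E_y = -20  [AB ∥ EC ∩ BC ∥ AE]
   → E = (-6, -20)

C = (-10, -15)
E = (-6, -20)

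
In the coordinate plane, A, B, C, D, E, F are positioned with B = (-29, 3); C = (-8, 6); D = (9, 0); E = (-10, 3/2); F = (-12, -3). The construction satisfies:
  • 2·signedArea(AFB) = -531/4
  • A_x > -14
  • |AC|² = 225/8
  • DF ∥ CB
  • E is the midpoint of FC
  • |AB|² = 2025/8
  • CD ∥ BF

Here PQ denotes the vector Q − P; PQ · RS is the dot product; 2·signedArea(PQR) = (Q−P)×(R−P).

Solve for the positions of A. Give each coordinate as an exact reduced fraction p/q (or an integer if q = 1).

A = (-53/4, 21/4)

1. A_x = -53/4  [line -6·x + -17·y + 39/4 = 0 ∩ |AB|² = 2025/8]
2. A_y = 21/4  [line -6·x + -17·y + 39/4 = 0 ∩ |AB|² = 2025/8]
   → A = (-53/4, 21/4)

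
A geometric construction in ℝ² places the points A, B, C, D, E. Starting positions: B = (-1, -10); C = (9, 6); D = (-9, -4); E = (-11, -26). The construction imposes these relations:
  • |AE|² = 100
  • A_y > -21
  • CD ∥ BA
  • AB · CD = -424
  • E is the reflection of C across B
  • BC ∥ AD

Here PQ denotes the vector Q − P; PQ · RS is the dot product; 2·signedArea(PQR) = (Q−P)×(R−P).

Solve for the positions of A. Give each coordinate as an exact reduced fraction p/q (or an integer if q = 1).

A = (-19, -20)

1. A_x = -19  [BC ∥ AD ∩ CD ∥ BA]
2. A_y = -20  [BC ∥ AD ∩ CD ∥ BA]
   → A = (-19, -20)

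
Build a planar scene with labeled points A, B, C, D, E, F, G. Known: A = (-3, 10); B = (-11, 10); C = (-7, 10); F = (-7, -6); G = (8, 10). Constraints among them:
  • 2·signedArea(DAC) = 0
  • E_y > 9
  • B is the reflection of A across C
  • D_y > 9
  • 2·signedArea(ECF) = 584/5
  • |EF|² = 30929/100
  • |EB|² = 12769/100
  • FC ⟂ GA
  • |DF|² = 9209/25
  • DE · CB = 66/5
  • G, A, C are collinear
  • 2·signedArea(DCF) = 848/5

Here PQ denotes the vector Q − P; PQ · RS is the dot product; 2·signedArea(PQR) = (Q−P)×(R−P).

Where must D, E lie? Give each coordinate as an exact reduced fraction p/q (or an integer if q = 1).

1. D_x = 18/5  [2·signedArea(DAC) = 0 ∩ 2·signedArea(DCF) = 848/5]
2. D_y = 10  [2·signedArea(DAC) = 0 ∩ 2·signedArea(DCF) = 848/5]
   → D = (18/5, 10)
3. E_x = 3/10  [2·signedArea(ECF) = 584/5]
4. E_y = 10  [|EF|² = 30929/100]
   → E = (3/10, 10)

D = (18/5, 10)
E = (3/10, 10)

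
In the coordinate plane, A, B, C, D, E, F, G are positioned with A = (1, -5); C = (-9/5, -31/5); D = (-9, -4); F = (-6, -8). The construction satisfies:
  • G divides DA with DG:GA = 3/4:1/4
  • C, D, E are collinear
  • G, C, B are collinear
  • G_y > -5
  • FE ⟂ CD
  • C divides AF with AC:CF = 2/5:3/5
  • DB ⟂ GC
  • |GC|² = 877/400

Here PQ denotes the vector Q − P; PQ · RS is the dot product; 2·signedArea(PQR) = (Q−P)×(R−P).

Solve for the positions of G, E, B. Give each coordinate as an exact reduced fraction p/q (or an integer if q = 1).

1. G_x = -3/2  [G divides DA with DG:GA = 3/4:1/4]
2. G_y = -19/4  [G divides DA with DG:GA = 3/4:1/4]
   → G = (-3/2, -19/4)
3. E_x = -7281/1417  [C, D, E are collinear ∩ FE ⟂ CD]
4. E_y = -7340/1417  [C, D, E are collinear ∩ FE ⟂ CD]
   → E = (-7281/1417, -7340/1417)
5. B_x = -1455/877  [G, C, B are collinear ∩ DB ⟂ GC]
6. B_y = -4840/877  [G, C, B are collinear ∩ DB ⟂ GC]
   → B = (-1455/877, -4840/877)

B = (-1455/877, -4840/877)
E = (-7281/1417, -7340/1417)
G = (-3/2, -19/4)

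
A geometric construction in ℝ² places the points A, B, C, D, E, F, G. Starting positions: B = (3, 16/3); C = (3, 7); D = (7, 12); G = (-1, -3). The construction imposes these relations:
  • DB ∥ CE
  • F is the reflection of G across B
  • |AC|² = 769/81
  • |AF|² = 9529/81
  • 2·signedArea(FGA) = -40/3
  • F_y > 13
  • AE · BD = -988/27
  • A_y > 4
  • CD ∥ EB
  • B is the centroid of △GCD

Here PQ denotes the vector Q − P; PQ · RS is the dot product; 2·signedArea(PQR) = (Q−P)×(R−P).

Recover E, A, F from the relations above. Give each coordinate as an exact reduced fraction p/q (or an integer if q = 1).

A = (5/3, 38/9)
E = (-1, 1/3)
F = (7, 41/3)

1. E_x = -1  [CD ∥ EB ∩ DB ∥ CE]
2. E_y = 1/3  [CD ∥ EB ∩ DB ∥ CE]
   → E = (-1, 1/3)
3. F_x = 7  [F is the reflection of G across B]
4. F_y = 41/3  [F is the reflection of G across B]
   → F = (7, 41/3)
5. A_x = 5/3  [AE · BD = -988/27 ∩ 2·signedArea(FGA) = -40/3]
6. A_y = 38/9  [AE · BD = -988/27 ∩ 2·signedArea(FGA) = -40/3]
   → A = (5/3, 38/9)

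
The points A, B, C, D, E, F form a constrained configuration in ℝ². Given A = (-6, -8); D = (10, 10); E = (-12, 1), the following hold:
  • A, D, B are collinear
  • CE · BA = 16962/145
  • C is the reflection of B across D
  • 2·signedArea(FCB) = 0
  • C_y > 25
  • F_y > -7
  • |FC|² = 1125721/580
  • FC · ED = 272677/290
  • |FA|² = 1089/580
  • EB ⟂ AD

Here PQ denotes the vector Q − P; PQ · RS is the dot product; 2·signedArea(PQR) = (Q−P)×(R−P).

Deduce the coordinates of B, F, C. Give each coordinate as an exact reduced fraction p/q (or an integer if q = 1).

1. B_x = -606/145  [A, D, B are collinear ∩ EB ⟂ AD]
2. B_y = -863/145  [A, D, B are collinear ∩ EB ⟂ AD]
   → B = (-606/145, -863/145)
3. C_x = 3506/145  [C is the reflection of B across D]
4. C_y = 3763/145  [C is the reflection of B across D]
   → C = (3506/145, 3763/145)
5. F_x = -738/145  [2·signedArea(FCB) = 0 ∩ FC · ED = 272677/290]
6. F_y = -2023/290  [2·signedArea(FCB) = 0 ∩ FC · ED = 272677/290]
   → F = (-738/145, -2023/290)

B = (-606/145, -863/145)
C = (3506/145, 3763/145)
F = (-738/145, -2023/290)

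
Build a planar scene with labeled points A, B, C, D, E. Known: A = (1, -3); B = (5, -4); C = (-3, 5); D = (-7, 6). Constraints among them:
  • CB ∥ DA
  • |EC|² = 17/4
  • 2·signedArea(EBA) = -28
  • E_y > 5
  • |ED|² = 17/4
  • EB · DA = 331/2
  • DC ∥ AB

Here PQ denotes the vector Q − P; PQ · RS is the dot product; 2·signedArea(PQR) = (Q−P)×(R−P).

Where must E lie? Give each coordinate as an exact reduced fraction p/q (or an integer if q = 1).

E = (-5, 11/2)

1. E_x = -5  [2·signedArea(EBA) = -28 ∩ EB · DA = 331/2]
2. E_y = 11/2  [2·signedArea(EBA) = -28 ∩ EB · DA = 331/2]
   → E = (-5, 11/2)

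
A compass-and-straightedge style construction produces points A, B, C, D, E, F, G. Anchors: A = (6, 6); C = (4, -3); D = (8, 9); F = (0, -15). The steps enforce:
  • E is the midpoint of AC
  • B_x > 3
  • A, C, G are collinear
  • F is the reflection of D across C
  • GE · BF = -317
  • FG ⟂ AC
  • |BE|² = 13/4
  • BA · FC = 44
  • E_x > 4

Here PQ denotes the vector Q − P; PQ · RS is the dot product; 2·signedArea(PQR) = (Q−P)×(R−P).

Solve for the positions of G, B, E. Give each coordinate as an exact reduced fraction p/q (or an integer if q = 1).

1. G_x = 108/85  [A, C, G are collinear ∩ FG ⟂ AC]
2. G_y = -1299/85  [A, C, G are collinear ∩ FG ⟂ AC]
   → G = (108/85, -1299/85)
3. E_x = 5  [E is the midpoint of AC]
4. E_y = 3/2  [E is the midpoint of AC]
   → E = (5, 3/2)
5. B_x = 4  [BA · FC = 44 ∩ GE · BF = -317]
6. B_y = 3  [BA · FC = 44 ∩ GE · BF = -317]
   → B = (4, 3)

B = (4, 3)
E = (5, 3/2)
G = (108/85, -1299/85)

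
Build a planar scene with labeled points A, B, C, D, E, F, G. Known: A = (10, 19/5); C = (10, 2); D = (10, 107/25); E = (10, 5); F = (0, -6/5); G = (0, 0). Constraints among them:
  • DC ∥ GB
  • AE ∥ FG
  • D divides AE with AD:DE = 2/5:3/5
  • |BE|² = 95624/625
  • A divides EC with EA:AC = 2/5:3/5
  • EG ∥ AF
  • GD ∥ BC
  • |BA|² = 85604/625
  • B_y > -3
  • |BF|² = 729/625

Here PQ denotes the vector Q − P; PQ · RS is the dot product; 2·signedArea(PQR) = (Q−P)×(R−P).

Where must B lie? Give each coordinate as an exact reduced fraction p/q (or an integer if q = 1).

1. B_x = 0  [GD ∥ BC ∩ DC ∥ GB]
2. B_y = -57/25  [GD ∥ BC ∩ DC ∥ GB]
   → B = (0, -57/25)

B = (0, -57/25)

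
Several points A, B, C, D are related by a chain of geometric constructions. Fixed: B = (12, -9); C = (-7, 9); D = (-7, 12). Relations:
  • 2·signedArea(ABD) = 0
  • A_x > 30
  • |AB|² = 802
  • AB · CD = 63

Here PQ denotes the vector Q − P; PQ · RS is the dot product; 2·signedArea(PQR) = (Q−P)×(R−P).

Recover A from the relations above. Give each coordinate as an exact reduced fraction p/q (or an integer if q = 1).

A = (31, -30)

1. A_x = 31  [2·signedArea(ABD) = 0 ∩ AB · CD = 63]
2. A_y = -30  [2·signedArea(ABD) = 0 ∩ AB · CD = 63]
   → A = (31, -30)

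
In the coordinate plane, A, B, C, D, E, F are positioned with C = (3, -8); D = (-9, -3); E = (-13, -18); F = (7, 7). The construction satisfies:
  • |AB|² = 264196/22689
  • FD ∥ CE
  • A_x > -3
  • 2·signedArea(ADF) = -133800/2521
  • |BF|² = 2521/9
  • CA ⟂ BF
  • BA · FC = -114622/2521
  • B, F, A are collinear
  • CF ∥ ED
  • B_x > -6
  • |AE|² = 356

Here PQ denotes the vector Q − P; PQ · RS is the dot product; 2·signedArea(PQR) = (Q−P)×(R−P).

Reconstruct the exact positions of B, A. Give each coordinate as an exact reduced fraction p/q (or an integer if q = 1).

A = (-6437/2521, -5768/2521)
B = (-5, -14/3)

1. A_x = -6437/2521  [line -10·x + 16·y + 27918/2521 = 0 ∩ |AE|² = 356]
2. A_y = -5768/2521  [line -10·x + 16·y + 27918/2521 = 0 ∩ |AE|² = 356]
   → A = (-6437/2521, -5768/2521)
3. B_x = -5  [BA · FC = -114622/2521 ∩ B, F, A are collinear]
4. B_y = -14/3  [BA · FC = -114622/2521 ∩ B, F, A are collinear]
   → B = (-5, -14/3)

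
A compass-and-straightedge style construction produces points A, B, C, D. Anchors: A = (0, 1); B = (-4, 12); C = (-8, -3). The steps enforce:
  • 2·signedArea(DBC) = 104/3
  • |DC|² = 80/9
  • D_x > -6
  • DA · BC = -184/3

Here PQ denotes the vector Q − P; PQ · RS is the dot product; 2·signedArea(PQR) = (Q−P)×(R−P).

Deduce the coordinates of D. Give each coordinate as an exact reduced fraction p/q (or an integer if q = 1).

D = (-16/3, -5/3)

1. D_x = -16/3  [DA · BC = -184/3 ∩ 2·signedArea(DBC) = 104/3]
2. D_y = -5/3  [DA · BC = -184/3 ∩ 2·signedArea(DBC) = 104/3]
   → D = (-16/3, -5/3)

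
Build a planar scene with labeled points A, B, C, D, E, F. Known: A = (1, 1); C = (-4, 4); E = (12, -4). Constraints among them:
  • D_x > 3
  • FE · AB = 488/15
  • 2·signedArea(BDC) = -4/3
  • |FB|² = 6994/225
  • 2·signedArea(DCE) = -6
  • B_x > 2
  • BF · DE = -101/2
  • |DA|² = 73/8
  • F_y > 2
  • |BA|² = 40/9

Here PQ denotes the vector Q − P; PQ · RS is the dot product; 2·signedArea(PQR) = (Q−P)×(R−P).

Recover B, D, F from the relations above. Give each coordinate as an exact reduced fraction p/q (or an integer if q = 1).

1. D_x = 15/4  [line 8·x + 16·y + -26 = 0 ∩ |DA|² = 73/8]
2. D_y = -1/4  [line 8·x + 16·y + -26 = 0 ∩ |DA|² = 73/8]
   → D = (15/4, -1/4)
3. B_x = 3  [line -17/4·x + -31/4·y + 46/3 = 0 ∩ |BA|² = 40/9]
4. B_y = 1/3  [line -17/4·x + -31/4·y + 46/3 = 0 ∩ |BA|² = 40/9]
   → B = (3, 1/3)
5. F_x = -2  [BF · DE = -101/2 ∩ FE · AB = 488/15]
6. F_y = 14/5  [BF · DE = -101/2 ∩ FE · AB = 488/15]
   → F = (-2, 14/5)

B = (3, 1/3)
D = (15/4, -1/4)
F = (-2, 14/5)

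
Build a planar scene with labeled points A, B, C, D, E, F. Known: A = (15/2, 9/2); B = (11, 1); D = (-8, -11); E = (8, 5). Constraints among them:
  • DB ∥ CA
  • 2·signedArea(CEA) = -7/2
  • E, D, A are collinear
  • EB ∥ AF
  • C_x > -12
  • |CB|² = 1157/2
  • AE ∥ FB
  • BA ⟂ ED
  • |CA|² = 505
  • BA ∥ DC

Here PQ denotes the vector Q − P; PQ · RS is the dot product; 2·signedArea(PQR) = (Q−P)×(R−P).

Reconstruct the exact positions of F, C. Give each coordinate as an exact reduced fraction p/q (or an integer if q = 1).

1. F_x = 21/2  [AE ∥ FB ∩ EB ∥ AF]
2. F_y = 1/2  [AE ∥ FB ∩ EB ∥ AF]
   → F = (21/2, 1/2)
3. C_x = -23/2  [DB ∥ CA ∩ BA ∥ DC]
4. C_y = -15/2  [DB ∥ CA ∩ BA ∥ DC]
   → C = (-23/2, -15/2)

C = (-23/2, -15/2)
F = (21/2, 1/2)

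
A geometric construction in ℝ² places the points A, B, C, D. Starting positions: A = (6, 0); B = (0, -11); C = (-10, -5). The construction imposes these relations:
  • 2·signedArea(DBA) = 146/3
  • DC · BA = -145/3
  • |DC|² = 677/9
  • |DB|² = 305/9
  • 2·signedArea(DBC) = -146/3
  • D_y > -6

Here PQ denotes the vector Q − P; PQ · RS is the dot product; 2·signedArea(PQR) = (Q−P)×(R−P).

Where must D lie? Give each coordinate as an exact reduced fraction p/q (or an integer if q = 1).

D = (-4/3, -16/3)

1. D_x = -4/3  [2·signedArea(DBC) = -146/3 ∩ DC · BA = -145/3]
2. D_y = -16/3  [2·signedArea(DBC) = -146/3 ∩ DC · BA = -145/3]
   → D = (-4/3, -16/3)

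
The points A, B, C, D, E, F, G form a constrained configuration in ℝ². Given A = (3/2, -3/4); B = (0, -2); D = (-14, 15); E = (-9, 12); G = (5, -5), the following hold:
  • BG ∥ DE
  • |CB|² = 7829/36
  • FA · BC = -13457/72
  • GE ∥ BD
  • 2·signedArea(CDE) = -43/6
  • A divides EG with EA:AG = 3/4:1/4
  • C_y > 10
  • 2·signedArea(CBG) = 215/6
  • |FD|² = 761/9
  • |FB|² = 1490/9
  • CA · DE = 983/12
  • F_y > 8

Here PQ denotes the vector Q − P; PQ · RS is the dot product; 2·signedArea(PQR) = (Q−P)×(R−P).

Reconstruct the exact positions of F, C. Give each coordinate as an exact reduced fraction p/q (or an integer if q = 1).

1. C_x = -25/3  [CA · DE = 983/12 ∩ 2·signedArea(CDE) = -43/6]
2. C_y = 61/6  [CA · DE = 983/12 ∩ 2·signedArea(CDE) = -43/6]
   → C = (-25/3, 61/6)
3. F_x = -23/3  [line 25/3·x + -73/6·y + 2975/18 = 0 ∩ |FD|² = 761/9]
4. F_y = 25/3  [line 25/3·x + -73/6·y + 2975/18 = 0 ∩ |FD|² = 761/9]
   → F = (-23/3, 25/3)

C = (-25/3, 61/6)
F = (-23/3, 25/3)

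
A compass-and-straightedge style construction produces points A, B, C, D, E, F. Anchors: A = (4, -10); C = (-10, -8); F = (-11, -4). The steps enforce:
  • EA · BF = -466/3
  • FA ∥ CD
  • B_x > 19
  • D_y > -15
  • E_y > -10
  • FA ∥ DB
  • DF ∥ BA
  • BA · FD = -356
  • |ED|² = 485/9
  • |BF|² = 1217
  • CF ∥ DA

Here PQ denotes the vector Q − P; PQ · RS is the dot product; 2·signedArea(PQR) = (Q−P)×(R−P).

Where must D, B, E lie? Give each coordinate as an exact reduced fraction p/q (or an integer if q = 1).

B = (20, -20)
D = (5, -14)
E = (-2/3, -28/3)

1. D_x = 5  [CF ∥ DA ∩ FA ∥ CD]
2. D_y = -14  [CF ∥ DA ∩ FA ∥ CD]
   → D = (5, -14)
3. B_x = 20  [DF ∥ BA ∩ FA ∥ DB]
4. B_y = -20  [DF ∥ BA ∩ FA ∥ DB]
   → B = (20, -20)
5. E_x = -2/3  [line 31·x + -16·y + -386/3 = 0 ∩ |ED|² = 485/9]
6. E_y = -28/3  [line 31·x + -16·y + -386/3 = 0 ∩ |ED|² = 485/9]
   → E = (-2/3, -28/3)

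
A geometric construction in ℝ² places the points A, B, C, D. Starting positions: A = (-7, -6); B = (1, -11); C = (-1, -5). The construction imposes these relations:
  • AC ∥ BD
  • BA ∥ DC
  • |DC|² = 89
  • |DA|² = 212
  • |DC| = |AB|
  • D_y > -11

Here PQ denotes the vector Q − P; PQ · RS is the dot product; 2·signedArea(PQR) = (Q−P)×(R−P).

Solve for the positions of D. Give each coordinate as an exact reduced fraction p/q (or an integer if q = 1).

1. D_x = 7  [BA ∥ DC ∩ AC ∥ BD]
2. D_y = -10  [BA ∥ DC ∩ AC ∥ BD]
   → D = (7, -10)

D = (7, -10)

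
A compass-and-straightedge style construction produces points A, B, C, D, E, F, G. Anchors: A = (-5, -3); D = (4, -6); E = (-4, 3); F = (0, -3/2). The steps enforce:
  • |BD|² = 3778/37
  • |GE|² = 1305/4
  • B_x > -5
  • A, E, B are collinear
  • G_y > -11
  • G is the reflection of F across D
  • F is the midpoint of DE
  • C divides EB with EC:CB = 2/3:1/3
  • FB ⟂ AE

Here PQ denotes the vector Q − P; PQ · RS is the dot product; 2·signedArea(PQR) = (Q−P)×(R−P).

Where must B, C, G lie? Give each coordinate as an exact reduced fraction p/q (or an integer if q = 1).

B = (-171/37, -27/37)
C = (-490/111, 19/37)
G = (8, -21/2)

1. B_x = -171/37  [A, E, B are collinear ∩ FB ⟂ AE]
2. B_y = -27/37  [A, E, B are collinear ∩ FB ⟂ AE]
   → B = (-171/37, -27/37)
3. C_x = -490/111  [C divides EB with EC:CB = 2/3:1/3]
4. C_y = 19/37  [C divides EB with EC:CB = 2/3:1/3]
   → C = (-490/111, 19/37)
5. G_x = 8  [G is the reflection of F across D]
6. G_y = -21/2  [G is the reflection of F across D]
   → G = (8, -21/2)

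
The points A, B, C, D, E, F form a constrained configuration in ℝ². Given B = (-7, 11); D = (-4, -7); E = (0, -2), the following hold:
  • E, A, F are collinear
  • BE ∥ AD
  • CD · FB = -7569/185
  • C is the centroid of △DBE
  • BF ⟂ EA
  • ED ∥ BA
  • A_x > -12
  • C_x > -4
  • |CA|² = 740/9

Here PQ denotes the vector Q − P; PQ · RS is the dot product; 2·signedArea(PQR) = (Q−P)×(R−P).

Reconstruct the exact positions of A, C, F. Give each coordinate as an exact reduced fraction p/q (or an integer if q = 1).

A = (-11, 6)
C = (-11/3, 2/3)
F = (-1991/185, 1078/185)

1. A_x = -11  [BE ∥ AD ∩ ED ∥ BA]
2. A_y = 6  [BE ∥ AD ∩ ED ∥ BA]
   → A = (-11, 6)
3. C_x = -11/3  [C is the centroid of △DBE]
4. C_y = 2/3  [C is the centroid of △DBE]
   → C = (-11/3, 2/3)
5. F_x = -1991/185  [E, A, F are collinear ∩ BF ⟂ EA]
6. F_y = 1078/185  [E, A, F are collinear ∩ BF ⟂ EA]
   → F = (-1991/185, 1078/185)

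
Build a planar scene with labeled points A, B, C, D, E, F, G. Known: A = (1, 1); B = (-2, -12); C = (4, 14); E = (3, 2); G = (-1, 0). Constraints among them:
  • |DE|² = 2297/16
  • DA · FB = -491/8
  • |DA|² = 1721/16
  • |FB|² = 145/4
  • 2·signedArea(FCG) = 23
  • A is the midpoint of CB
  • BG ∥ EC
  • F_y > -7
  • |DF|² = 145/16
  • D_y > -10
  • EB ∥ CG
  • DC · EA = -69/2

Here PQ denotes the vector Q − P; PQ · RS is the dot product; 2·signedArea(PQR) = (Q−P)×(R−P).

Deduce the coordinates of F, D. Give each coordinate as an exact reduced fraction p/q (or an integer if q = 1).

D = (-7/4, -9)
F = (-3/2, -6)

1. F_x = -3/2  [line 14·x + -5·y + -9 = 0 ∩ |FB|² = 145/4]
2. F_y = -6  [line 14·x + -5·y + -9 = 0 ∩ |FB|² = 145/4]
   → F = (-3/2, -6)
3. D_x = -7/4  [DA · FB = -491/8 ∩ DC · EA = -69/2]
4. D_y = -9  [DA · FB = -491/8 ∩ DC · EA = -69/2]
   → D = (-7/4, -9)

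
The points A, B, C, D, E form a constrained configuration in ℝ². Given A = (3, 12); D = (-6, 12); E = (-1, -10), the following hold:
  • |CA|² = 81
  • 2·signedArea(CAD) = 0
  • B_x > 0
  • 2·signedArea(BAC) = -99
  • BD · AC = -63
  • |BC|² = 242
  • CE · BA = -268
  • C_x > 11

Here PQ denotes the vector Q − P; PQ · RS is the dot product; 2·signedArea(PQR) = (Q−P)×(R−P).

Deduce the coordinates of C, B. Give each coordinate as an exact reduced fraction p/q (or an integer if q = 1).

1. C_y = 12  [2·signedArea(CAD) = 0]
2. C_x = 12  [|CA|² = 81]
   → C = (12, 12)
3. B_x = 1  [2·signedArea(BAC) = -99 ∩ BD · AC = -63]
4. B_y = 1  [2·signedArea(BAC) = -99 ∩ BD · AC = -63]
   → B = (1, 1)

B = (1, 1)
C = (12, 12)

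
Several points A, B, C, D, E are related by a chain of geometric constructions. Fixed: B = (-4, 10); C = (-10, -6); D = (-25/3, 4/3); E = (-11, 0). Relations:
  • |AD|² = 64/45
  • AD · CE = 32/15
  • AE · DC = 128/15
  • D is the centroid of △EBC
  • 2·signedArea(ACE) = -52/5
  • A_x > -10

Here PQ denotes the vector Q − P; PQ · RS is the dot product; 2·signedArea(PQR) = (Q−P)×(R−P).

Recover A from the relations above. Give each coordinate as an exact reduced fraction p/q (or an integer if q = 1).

1. A_x = -47/5  [AE · DC = 128/15 ∩ 2·signedArea(ACE) = -52/5]
2. A_y = 4/5  [AE · DC = 128/15 ∩ 2·signedArea(ACE) = -52/5]
   → A = (-47/5, 4/5)

A = (-47/5, 4/5)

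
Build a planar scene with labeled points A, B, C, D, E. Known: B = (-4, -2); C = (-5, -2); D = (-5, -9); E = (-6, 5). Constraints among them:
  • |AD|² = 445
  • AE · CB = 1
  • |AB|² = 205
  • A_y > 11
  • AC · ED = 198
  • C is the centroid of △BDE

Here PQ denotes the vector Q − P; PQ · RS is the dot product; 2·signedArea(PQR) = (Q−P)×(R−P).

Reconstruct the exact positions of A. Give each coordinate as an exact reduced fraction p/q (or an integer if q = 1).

1. A_x = -7  [AE · CB = 1 ∩ AC · ED = 198]
2. A_y = 12  [AE · CB = 1 ∩ AC · ED = 198]
   → A = (-7, 12)

A = (-7, 12)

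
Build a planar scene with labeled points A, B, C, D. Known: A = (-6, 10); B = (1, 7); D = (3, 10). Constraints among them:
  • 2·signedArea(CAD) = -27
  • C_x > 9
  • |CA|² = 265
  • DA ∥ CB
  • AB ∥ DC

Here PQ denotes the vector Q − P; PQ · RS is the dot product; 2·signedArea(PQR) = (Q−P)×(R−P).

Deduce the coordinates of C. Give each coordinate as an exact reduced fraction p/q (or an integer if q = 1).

C = (10, 7)

1. C_x = 10  [DA ∥ CB ∩ AB ∥ DC]
2. C_y = 7  [DA ∥ CB ∩ AB ∥ DC]
   → C = (10, 7)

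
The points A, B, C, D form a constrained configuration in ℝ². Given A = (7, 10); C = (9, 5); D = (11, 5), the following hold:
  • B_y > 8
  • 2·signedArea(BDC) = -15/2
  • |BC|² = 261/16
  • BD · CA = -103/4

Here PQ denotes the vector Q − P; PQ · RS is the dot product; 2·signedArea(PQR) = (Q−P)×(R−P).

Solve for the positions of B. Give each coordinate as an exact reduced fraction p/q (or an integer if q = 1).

B = (15/2, 35/4)

1. B_x = 15/2  [BD · CA = -103/4 ∩ 2·signedArea(BDC) = -15/2]
2. B_y = 35/4  [BD · CA = -103/4 ∩ 2·signedArea(BDC) = -15/2]
   → B = (15/2, 35/4)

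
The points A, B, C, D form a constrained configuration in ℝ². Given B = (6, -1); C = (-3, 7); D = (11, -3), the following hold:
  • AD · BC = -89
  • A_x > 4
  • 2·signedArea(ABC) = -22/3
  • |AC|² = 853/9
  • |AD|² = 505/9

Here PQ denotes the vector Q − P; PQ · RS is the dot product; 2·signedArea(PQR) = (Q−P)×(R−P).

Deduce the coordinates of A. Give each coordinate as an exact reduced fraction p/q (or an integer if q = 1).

1. A_x = 14/3  [AD · BC = -89 ∩ 2·signedArea(ABC) = -22/3]
2. A_y = 1  [AD · BC = -89 ∩ 2·signedArea(ABC) = -22/3]
   → A = (14/3, 1)

A = (14/3, 1)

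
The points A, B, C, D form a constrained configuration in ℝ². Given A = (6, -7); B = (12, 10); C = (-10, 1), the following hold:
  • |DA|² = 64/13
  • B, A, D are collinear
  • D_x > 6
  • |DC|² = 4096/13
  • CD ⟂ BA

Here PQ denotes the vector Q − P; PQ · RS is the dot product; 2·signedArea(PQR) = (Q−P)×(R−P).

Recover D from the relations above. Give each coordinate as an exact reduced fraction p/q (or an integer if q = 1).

D = (438/65, -319/65)

1. D_x = 438/65  [B, A, D are collinear ∩ CD ⟂ BA]
2. D_y = -319/65  [B, A, D are collinear ∩ CD ⟂ BA]
   → D = (438/65, -319/65)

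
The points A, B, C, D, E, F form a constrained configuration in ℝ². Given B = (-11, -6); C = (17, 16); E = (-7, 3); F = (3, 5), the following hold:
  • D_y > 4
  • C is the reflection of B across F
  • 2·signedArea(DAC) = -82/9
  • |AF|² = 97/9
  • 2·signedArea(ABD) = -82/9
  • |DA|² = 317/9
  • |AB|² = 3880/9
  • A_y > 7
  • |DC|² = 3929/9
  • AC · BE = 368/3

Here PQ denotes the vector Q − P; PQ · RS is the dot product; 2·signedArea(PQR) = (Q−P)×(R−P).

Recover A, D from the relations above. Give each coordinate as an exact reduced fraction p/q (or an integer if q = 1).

A = (13/3, 8)
D = (-1/3, 13/3)

1. A_x = 13/3  [line -4·x + -9·y + 268/3 = 0 ∩ |AF|² = 97/9]
2. A_y = 8  [line -4·x + -9·y + 268/3 = 0 ∩ |AF|² = 97/9]
   → A = (13/3, 8)
3. D_x = -1/3  [2·signedArea(ABD) = -82/9 ∩ 2·signedArea(DAC) = -82/9]
4. D_y = 13/3  [2·signedArea(ABD) = -82/9 ∩ 2·signedArea(DAC) = -82/9]
   → D = (-1/3, 13/3)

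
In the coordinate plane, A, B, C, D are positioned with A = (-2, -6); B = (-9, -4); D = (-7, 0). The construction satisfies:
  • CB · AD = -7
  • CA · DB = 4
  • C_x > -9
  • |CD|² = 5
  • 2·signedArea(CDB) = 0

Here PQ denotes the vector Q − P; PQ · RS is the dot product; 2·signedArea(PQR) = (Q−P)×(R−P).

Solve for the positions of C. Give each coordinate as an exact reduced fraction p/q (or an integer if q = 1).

1. C_x = -8  [2·signedArea(CDB) = 0 ∩ CB · AD = -7]
2. C_y = -2  [2·signedArea(CDB) = 0 ∩ CB · AD = -7]
   → C = (-8, -2)

C = (-8, -2)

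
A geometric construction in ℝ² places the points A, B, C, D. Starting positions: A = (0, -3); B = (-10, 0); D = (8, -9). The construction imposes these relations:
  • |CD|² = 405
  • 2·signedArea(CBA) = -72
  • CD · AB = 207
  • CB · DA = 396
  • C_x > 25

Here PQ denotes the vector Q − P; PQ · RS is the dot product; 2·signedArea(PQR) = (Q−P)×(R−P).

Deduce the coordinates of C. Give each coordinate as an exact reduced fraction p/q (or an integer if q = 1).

C = (26, -18)

1. C_x = 26  [CD · AB = 207 ∩ CB · DA = 396]
2. C_y = -18  [CD · AB = 207 ∩ CB · DA = 396]
   → C = (26, -18)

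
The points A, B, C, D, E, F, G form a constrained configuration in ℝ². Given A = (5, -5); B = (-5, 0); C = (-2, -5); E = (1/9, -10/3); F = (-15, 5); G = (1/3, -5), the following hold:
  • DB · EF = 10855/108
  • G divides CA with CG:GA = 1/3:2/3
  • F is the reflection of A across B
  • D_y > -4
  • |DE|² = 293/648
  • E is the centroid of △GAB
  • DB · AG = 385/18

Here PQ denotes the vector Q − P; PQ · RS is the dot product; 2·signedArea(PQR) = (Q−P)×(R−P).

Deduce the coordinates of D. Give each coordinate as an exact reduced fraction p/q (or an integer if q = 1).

D = (-5/12, -15/4)

1. D_x = -5/12  [DB · AG = 385/18 ∩ DB · EF = 10855/108]
2. D_y = -15/4  [DB · AG = 385/18 ∩ DB · EF = 10855/108]
   → D = (-5/12, -15/4)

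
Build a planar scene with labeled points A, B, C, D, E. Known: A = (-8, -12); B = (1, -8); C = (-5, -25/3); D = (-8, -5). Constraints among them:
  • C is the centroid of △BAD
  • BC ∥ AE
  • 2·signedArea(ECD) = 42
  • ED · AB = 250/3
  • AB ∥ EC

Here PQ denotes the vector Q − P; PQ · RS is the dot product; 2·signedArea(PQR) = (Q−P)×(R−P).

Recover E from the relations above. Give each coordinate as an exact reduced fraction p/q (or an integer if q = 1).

1. E_x = -14  [AB ∥ EC ∩ BC ∥ AE]
2. E_y = -37/3  [AB ∥ EC ∩ BC ∥ AE]
   → E = (-14, -37/3)

E = (-14, -37/3)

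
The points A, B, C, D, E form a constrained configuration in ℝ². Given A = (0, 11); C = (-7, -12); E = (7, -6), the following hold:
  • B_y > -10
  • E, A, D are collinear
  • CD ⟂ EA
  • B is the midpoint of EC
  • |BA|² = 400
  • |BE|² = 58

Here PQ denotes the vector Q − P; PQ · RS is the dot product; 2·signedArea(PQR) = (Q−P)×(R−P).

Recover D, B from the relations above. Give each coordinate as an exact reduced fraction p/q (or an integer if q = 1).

B = (0, -9)
D = (1197/169, -1048/169)

1. D_x = 1197/169  [E, A, D are collinear ∩ CD ⟂ EA]
2. D_y = -1048/169  [E, A, D are collinear ∩ CD ⟂ EA]
   → D = (1197/169, -1048/169)
3. B_x = 0  [B is the midpoint of EC]
4. B_y = -9  [B is the midpoint of EC]
   → B = (0, -9)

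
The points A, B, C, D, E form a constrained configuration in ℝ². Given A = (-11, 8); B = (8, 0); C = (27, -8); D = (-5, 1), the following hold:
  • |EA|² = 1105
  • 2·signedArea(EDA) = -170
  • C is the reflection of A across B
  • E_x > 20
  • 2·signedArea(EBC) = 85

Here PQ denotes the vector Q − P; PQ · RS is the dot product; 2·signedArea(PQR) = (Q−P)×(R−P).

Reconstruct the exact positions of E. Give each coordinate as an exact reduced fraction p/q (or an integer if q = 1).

E = (21, -1)

1. E_x = 21  [2·signedArea(EDA) = -170 ∩ 2·signedArea(EBC) = 85]
2. E_y = -1  [2·signedArea(EDA) = -170 ∩ 2·signedArea(EBC) = 85]
   → E = (21, -1)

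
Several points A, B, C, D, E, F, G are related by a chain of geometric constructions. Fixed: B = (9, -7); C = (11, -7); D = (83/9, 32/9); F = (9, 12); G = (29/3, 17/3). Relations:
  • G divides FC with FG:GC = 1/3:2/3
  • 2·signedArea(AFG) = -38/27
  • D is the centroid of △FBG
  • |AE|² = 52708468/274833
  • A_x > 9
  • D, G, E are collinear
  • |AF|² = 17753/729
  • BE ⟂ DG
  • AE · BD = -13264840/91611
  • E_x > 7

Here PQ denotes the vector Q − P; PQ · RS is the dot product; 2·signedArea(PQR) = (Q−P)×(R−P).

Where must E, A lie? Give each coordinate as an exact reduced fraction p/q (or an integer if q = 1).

1. E_x = 2671/377  [D, G, E are collinear ∩ BE ⟂ DG]
2. E_y = -2487/377  [D, G, E are collinear ∩ BE ⟂ DG]
   → E = (2671/377, -2487/377)
3. A_x = 251/27  [AE · BD = -13264840/91611 ∩ 2·signedArea(AFG) = -38/27]
4. A_y = 191/27  [AE · BD = -13264840/91611 ∩ 2·signedArea(AFG) = -38/27]
   → A = (251/27, 191/27)

A = (251/27, 191/27)
E = (2671/377, -2487/377)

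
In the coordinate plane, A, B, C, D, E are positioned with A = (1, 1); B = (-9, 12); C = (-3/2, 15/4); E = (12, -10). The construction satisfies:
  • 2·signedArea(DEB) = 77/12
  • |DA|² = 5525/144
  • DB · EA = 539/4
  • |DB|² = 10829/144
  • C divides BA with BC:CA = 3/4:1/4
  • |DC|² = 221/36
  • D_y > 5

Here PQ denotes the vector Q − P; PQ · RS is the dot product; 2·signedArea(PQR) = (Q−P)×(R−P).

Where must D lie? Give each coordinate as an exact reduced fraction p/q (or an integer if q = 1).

1. D_x = -19/6  [2·signedArea(DEB) = 77/12 ∩ DB · EA = 539/4]
2. D_y = 67/12  [2·signedArea(DEB) = 77/12 ∩ DB · EA = 539/4]
   → D = (-19/6, 67/12)

D = (-19/6, 67/12)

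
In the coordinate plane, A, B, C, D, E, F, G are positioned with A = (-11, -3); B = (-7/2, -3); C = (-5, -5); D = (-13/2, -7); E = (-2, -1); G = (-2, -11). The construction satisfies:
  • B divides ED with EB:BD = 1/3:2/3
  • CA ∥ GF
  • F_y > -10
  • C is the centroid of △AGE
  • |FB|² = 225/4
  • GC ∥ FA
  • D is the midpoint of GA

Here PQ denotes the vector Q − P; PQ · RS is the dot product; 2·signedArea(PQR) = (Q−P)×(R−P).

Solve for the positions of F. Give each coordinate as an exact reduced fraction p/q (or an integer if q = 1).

F = (-8, -9)

1. F_x = -8  [GC ∥ FA ∩ CA ∥ GF]
2. F_y = -9  [GC ∥ FA ∩ CA ∥ GF]
   → F = (-8, -9)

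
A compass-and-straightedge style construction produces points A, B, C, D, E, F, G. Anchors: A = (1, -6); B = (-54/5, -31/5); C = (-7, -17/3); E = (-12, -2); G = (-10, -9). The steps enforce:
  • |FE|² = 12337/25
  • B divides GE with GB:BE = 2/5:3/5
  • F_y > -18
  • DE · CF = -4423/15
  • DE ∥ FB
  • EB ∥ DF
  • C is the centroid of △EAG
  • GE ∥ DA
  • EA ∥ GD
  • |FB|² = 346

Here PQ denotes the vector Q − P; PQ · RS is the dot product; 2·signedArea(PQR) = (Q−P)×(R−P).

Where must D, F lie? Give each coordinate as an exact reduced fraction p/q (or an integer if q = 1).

D = (3, -13)
F = (21/5, -86/5)

1. D_x = 3  [GE ∥ DA ∩ EA ∥ GD]
2. D_y = -13  [GE ∥ DA ∩ EA ∥ GD]
   → D = (3, -13)
3. F_x = 21/5  [DE ∥ FB ∩ EB ∥ DF]
4. F_y = -86/5  [DE ∥ FB ∩ EB ∥ DF]
   → F = (21/5, -86/5)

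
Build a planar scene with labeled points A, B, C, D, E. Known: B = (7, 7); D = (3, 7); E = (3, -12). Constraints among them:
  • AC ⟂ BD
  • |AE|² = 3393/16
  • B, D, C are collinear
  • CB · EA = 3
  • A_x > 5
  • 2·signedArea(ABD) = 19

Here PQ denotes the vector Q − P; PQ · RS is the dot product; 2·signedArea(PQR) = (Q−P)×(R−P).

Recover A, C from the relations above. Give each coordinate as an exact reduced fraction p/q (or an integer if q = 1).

A = (6, 9/4)
C = (6, 7)

1. A_y = 9/4  [2·signedArea(ABD) = 19]
2. A_x = 6  [|AE|² = 3393/16]
   → A = (6, 9/4)
3. C_x = 6  [B, D, C are collinear ∩ AC ⟂ BD]
4. C_y = 7  [B, D, C are collinear ∩ AC ⟂ BD]
   → C = (6, 7)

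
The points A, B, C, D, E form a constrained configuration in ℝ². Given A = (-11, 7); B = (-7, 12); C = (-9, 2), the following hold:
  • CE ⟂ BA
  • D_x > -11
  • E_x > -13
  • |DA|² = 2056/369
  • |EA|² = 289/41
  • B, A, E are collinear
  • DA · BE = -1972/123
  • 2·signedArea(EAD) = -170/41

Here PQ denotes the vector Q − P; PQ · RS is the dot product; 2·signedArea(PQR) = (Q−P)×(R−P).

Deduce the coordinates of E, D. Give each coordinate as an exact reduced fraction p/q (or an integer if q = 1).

1. E_x = -519/41  [B, A, E are collinear ∩ CE ⟂ BA]
2. E_y = 202/41  [B, A, E are collinear ∩ CE ⟂ BA]
   → E = (-519/41, 202/41)
3. D_x = -1339/123  [DA · BE = -1972/123 ∩ 2·signedArea(EAD) = -170/41]
4. D_y = 571/123  [DA · BE = -1972/123 ∩ 2·signedArea(EAD) = -170/41]
   → D = (-1339/123, 571/123)

D = (-1339/123, 571/123)
E = (-519/41, 202/41)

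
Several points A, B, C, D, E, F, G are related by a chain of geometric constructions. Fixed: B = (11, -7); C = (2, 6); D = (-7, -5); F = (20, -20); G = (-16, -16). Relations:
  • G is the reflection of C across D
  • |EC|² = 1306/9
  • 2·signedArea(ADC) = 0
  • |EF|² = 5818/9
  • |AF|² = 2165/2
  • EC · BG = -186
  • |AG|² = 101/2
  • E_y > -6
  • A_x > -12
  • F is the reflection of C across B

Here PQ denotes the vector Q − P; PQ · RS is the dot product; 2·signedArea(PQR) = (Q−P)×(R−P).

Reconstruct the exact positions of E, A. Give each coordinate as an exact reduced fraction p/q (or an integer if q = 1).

1. E_x = -1  [line 27·x + 9·y + 78 = 0 ∩ |EF|² = 5818/9]
2. E_y = -17/3  [line 27·x + 9·y + 78 = 0 ∩ |EF|² = 5818/9]
   → E = (-1, -17/3)
3. A_x = -23/2  [line -11·x + 9·y + -32 = 0 ∩ |AG|² = 101/2]
4. A_y = -21/2  [line -11·x + 9·y + -32 = 0 ∩ |AG|² = 101/2]
   → A = (-23/2, -21/2)

A = (-23/2, -21/2)
E = (-1, -17/3)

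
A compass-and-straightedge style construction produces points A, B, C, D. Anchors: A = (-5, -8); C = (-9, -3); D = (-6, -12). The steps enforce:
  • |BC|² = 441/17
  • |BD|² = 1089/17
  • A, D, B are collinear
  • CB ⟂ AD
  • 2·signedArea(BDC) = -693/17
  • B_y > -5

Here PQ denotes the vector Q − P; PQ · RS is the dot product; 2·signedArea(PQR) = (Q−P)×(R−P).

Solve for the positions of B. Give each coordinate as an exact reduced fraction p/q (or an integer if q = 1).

1. B_x = -69/17  [A, D, B are collinear ∩ CB ⟂ AD]
2. B_y = -72/17  [A, D, B are collinear ∩ CB ⟂ AD]
   → B = (-69/17, -72/17)

B = (-69/17, -72/17)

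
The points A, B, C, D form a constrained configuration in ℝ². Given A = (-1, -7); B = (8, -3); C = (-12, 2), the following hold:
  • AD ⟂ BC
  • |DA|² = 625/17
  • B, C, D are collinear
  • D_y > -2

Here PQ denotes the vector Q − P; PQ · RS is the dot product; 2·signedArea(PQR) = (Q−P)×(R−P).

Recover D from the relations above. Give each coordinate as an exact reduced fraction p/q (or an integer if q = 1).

D = (8/17, -19/17)

1. D_x = 8/17  [B, C, D are collinear ∩ AD ⟂ BC]
2. D_y = -19/17  [B, C, D are collinear ∩ AD ⟂ BC]
   → D = (8/17, -19/17)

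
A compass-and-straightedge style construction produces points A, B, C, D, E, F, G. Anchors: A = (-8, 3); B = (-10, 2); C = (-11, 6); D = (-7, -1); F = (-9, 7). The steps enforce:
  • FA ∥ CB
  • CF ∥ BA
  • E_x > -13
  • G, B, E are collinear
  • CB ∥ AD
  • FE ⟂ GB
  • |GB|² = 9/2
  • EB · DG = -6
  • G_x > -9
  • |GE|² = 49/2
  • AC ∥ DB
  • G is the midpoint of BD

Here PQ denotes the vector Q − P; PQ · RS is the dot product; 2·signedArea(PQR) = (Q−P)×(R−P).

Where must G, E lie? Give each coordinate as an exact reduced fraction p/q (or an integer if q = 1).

1. G_x = -17/2  [G is the midpoint of BD]
2. G_y = 1/2  [G is the midpoint of BD]
   → G = (-17/2, 1/2)
3. E_x = -12  [G, B, E are collinear ∩ FE ⟂ GB]
4. E_y = 4  [G, B, E are collinear ∩ FE ⟂ GB]
   → E = (-12, 4)

E = (-12, 4)
G = (-17/2, 1/2)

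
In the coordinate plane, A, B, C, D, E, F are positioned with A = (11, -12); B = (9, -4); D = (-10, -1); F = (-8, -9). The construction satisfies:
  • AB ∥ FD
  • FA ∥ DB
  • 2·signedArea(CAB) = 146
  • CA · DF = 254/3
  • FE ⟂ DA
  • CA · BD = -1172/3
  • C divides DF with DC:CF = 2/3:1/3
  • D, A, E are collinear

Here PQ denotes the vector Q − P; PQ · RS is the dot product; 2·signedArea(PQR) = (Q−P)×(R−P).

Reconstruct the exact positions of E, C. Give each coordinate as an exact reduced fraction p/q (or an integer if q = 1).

1. E_x = -1445/281  [D, A, E are collinear ∩ FE ⟂ DA]
2. E_y = -996/281  [D, A, E are collinear ∩ FE ⟂ DA]
   → E = (-1445/281, -996/281)
3. C_x = -26/3  [C divides DF with DC:CF = 2/3:1/3]
4. C_y = -19/3  [C divides DF with DC:CF = 2/3:1/3]
   → C = (-26/3, -19/3)

C = (-26/3, -19/3)
E = (-1445/281, -996/281)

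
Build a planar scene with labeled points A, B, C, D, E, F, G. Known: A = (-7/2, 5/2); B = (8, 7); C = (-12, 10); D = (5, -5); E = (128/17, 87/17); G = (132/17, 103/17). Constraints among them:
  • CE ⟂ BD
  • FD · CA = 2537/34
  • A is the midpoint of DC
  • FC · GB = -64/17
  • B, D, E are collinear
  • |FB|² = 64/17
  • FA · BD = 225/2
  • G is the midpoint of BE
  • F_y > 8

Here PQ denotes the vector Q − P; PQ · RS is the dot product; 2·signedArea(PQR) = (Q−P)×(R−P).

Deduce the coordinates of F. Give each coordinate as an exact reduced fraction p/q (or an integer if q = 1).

F = (144/17, 151/17)

1. F_x = 144/17  [FC · GB = -64/17 ∩ FD · CA = 2537/34]
2. F_y = 151/17  [FC · GB = -64/17 ∩ FD · CA = 2537/34]
   → F = (144/17, 151/17)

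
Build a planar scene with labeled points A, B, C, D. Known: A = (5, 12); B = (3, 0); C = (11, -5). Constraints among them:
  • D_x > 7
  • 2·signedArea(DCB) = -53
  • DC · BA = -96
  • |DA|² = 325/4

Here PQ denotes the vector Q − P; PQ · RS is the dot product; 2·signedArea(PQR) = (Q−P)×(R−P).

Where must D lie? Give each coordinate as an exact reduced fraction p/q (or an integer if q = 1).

1. D_x = 8  [2·signedArea(DCB) = -53 ∩ DC · BA = -96]
2. D_y = 7/2  [2·signedArea(DCB) = -53 ∩ DC · BA = -96]
   → D = (8, 7/2)

D = (8, 7/2)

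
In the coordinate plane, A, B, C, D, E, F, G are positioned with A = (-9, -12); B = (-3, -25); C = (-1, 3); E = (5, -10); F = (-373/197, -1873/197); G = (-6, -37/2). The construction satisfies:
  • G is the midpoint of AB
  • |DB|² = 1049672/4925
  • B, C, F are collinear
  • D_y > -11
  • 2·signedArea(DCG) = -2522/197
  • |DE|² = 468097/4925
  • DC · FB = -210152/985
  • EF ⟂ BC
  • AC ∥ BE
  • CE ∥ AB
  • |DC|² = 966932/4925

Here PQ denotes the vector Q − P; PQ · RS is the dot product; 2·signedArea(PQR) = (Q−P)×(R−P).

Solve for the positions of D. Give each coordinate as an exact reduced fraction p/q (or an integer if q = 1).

D = (-933/197, -10347/985)

1. D_x = -933/197  [2·signedArea(DCG) = -2522/197 ∩ DC · FB = -210152/985]
2. D_y = -10347/985  [2·signedArea(DCG) = -2522/197 ∩ DC · FB = -210152/985]
   → D = (-933/197, -10347/985)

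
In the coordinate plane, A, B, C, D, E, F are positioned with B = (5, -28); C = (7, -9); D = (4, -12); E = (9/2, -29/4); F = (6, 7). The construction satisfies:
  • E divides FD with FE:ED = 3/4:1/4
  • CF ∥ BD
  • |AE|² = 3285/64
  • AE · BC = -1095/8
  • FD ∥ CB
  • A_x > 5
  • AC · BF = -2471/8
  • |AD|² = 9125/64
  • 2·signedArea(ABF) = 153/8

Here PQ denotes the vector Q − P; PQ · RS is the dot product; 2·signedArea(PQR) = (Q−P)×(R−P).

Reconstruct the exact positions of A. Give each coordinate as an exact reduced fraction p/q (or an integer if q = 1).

A = (21/4, -1/8)

1. A_x = 21/4  [2·signedArea(ABF) = 153/8 ∩ AC · BF = -2471/8]
2. A_y = -1/8  [2·signedArea(ABF) = 153/8 ∩ AC · BF = -2471/8]
   → A = (21/4, -1/8)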